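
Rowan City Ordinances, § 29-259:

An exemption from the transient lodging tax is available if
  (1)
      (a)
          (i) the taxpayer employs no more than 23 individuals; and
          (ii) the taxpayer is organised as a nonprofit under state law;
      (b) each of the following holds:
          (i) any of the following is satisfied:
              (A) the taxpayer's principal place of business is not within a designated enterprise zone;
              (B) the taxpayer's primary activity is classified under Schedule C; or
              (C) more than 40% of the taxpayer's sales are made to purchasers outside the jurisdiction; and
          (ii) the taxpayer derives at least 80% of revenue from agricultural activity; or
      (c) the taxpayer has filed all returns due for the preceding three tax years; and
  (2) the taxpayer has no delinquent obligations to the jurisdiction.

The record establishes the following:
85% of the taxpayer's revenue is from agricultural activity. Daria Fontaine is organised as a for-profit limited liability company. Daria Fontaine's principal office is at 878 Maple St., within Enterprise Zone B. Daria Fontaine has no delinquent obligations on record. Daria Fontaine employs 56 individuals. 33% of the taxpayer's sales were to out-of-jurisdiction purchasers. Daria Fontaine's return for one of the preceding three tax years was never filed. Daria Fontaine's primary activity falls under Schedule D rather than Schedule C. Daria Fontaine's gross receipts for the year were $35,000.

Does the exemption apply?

(i) ≤ 23 employees — fails.
(ii) nonprofit — not met.
(a) = F AND F = false.
(A) not (in enterprise zone) — not met.
(B) Schedule C activity — fails.
(C) >40% out-of-jur. sales — not satisfied.
(i): F OR F OR F → false.
(ii) ≥80% agricultural — holds.
So (b) is not satisfied (F AND T).
(c) returns current — fails.
So (1) is not satisfied (F OR F OR F).
(2) no delinquency — satisfied.
Overall = F AND T = false.

No — not exempt.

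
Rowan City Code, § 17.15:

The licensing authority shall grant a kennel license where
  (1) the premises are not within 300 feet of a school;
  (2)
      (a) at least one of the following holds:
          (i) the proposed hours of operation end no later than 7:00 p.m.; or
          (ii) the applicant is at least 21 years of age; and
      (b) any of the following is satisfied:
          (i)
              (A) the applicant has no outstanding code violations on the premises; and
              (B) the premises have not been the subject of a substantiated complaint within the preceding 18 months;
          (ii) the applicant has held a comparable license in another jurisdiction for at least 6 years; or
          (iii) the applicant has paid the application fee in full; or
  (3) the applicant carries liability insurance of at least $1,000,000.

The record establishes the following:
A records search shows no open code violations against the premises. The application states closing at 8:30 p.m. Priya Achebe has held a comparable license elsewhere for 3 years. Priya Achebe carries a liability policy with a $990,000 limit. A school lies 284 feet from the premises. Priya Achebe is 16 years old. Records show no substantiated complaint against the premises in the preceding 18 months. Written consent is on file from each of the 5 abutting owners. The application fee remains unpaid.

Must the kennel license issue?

No — denied.

(1) ≥300 ft from school — fails.
(i) closes by 7 p.m. — not satisfied.
(ii) age ≥ 21 — not met.
So (a) is not satisfied (F OR F).
(A) no code violations — satisfied.
(B) no complaint in 18 mo. — met.
So (i) is satisfied (T AND T).
(ii) prior license ≥ 6 yr — not satisfied.
(iii) fee paid — not met.
(b): T OR F OR F → true.
(2) = F AND T = false.
(3) insurance ≥ $1,000,000 — fails.
Overall: F OR F OR F → false.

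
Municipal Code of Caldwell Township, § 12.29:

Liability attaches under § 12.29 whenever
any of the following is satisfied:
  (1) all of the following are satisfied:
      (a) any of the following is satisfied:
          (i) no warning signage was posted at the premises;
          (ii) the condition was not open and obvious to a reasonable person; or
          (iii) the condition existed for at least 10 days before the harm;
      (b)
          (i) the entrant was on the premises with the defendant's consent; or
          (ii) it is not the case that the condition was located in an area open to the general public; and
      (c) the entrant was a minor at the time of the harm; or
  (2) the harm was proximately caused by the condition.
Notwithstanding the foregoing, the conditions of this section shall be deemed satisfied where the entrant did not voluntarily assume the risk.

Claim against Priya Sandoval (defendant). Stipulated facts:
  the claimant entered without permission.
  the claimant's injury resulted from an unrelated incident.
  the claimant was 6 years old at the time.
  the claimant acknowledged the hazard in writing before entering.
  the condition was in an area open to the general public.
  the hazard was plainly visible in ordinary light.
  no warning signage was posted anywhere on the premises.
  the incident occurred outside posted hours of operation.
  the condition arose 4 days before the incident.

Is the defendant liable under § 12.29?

No — not liable.

(i) no signage posted — satisfied.
(ii) not open/obvious — not met.
(iii) condition ≥10 days old — not satisfied.
(a): T OR F OR F → true.
(i) consent to enter — not met.
(ii) not (public area) — not satisfied.
(b): F OR F → false.
(c) entrant a minor — met.
(1): T AND F AND T → false.
(2) proximate cause — not met.
Overall = F OR F = false.
Exception (no assumed risk) — not satisfied.
Result: main false OR exception false → false.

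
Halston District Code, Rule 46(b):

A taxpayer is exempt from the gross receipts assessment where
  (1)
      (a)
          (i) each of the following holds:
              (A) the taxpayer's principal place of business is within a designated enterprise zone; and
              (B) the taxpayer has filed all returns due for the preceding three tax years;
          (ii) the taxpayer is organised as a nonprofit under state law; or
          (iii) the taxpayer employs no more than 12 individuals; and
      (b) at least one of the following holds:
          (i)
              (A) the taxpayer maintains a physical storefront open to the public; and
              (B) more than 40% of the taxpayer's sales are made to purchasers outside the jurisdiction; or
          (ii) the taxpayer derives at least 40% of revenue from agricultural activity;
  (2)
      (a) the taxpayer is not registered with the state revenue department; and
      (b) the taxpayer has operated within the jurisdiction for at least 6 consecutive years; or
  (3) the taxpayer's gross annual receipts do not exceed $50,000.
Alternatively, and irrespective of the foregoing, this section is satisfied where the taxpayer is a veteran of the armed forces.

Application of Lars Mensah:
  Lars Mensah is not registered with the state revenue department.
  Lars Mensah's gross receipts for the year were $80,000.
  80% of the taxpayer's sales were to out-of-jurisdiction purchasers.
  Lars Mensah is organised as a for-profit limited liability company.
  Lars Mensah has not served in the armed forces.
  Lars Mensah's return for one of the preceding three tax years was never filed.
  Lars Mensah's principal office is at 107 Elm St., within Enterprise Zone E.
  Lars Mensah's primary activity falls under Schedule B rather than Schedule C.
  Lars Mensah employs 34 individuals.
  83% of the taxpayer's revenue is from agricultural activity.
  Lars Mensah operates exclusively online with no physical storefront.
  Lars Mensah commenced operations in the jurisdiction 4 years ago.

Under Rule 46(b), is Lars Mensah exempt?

(A) in enterprise zone — satisfied.
(B) returns current — fails.
So (i) is not satisfied (T AND F).
(ii) nonprofit — fails.
(iii) ≤ 12 employees — fails.
So (a) is not satisfied (F OR F OR F).
(A) has storefront — not met.
(B) >40% out-of-jur. sales — met.
(i) = F AND T = false.
(ii) ≥40% agricultural — satisfied.
So (b) is satisfied (F OR T).
(1) = F AND T = false.
(a) not (state-registered) — holds.
(b) ≥ 6 yrs in jurisdiction — fails.
So (2) is not satisfied (T AND F).
(3) receipts ≤ $50,000 — not met.
Overall: F OR F OR F → false.
Exception (veteran) — not satisfied.
Result: main false OR exception false → false.

No — not exempt.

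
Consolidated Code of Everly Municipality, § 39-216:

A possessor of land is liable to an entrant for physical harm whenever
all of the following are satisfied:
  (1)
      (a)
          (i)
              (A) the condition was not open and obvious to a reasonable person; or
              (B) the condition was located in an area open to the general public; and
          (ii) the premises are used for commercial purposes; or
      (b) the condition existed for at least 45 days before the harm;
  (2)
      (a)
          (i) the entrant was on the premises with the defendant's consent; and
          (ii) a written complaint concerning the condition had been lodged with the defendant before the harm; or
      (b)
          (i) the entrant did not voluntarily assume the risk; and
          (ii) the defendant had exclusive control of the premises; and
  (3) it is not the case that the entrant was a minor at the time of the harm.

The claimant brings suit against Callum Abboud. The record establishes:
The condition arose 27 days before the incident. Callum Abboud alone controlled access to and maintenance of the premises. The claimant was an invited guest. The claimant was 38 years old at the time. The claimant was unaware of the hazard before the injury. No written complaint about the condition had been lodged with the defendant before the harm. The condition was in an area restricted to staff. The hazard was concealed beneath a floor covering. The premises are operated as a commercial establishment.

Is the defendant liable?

Yes — liable.

(A) not open/obvious — holds.
(B) public area — not met.
So (i) is satisfied (T OR F).
(ii) commercial use — satisfied.
(a) = T AND T = true.
(b) condition ≥45 days old — fails.
So (1) is satisfied (T OR F).
(i) consent to enter — satisfied.
(ii) complaint lodged — not satisfied.
So (a) is not satisfied (T AND F).
(i) no assumed risk — met.
(ii) exclusive control — satisfied.
So (b) is satisfied (T AND T).
So (2) is satisfied (F OR T).
(3) not (entrant a minor) — holds.
So Overall is satisfied (T AND T AND T).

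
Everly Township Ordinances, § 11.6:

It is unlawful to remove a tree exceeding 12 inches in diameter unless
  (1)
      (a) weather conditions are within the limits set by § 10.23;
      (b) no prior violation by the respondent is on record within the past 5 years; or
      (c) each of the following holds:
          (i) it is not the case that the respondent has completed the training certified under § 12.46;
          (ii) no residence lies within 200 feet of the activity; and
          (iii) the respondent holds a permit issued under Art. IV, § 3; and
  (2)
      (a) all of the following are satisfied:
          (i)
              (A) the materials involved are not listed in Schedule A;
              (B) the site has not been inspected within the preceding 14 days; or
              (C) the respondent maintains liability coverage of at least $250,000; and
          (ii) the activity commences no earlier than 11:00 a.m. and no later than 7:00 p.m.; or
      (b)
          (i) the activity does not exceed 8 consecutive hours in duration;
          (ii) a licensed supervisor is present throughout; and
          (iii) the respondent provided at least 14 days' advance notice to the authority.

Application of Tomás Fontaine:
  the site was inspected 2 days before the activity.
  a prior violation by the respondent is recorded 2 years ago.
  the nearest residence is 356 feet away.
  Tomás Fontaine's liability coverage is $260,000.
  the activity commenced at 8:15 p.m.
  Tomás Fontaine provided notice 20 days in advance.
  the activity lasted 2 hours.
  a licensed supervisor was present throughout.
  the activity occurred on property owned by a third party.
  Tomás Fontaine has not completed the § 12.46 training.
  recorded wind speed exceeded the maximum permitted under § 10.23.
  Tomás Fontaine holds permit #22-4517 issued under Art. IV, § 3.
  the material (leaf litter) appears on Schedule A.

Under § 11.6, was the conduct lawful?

(a) weather ok — not met.
(b) no prior violation — fails.
(i) not (training certified) — satisfied.
(ii) no residence in 200 ft — satisfied.
(iii) holds permit — satisfied.
(c): T AND T AND T → true.
(1): F OR F OR T → true.
(A) not (Schedule A material) — fails.
(B) not (site inspected) — fails.
(C) coverage ≥ $250,000 — satisfied.
So (i) is satisfied (F OR F OR T).
(ii) start within hours — fails.
(a) = T AND F = false.
(i) ≤ 8 hrs duration — holds.
(ii) supervisor present — met.
(iii) ≥14 days' notice — met.
(b) = T AND T AND T = true.
(2) = F OR T = true.
Overall: T AND T → true.

Yes — lawful.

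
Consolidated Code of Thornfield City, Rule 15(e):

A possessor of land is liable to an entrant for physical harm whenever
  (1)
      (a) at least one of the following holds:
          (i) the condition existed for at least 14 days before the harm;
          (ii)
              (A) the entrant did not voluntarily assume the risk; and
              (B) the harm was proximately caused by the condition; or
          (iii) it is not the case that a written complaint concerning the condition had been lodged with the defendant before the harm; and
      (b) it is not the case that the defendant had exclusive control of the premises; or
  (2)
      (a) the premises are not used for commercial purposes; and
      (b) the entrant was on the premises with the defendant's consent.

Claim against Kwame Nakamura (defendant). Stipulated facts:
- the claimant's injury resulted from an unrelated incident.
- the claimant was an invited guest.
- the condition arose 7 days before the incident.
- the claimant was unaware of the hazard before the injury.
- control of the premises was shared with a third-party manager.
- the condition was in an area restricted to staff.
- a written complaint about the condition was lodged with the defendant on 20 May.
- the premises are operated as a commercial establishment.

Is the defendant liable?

(i) condition ≥14 days old — not met.
(A) no assumed risk — holds.
(B) proximate cause — not met.
(ii): T AND F → false.
(iii) not (complaint lodged) — not met.
(a): F OR F OR F → false.
(b) not (exclusive control) — satisfied.
So (1) is not satisfied (F AND T).
(a) not (commercial use) — not satisfied.
(b) consent to enter — holds.
(2) = F AND T = false.
Overall = F OR F = false.

No — not liable.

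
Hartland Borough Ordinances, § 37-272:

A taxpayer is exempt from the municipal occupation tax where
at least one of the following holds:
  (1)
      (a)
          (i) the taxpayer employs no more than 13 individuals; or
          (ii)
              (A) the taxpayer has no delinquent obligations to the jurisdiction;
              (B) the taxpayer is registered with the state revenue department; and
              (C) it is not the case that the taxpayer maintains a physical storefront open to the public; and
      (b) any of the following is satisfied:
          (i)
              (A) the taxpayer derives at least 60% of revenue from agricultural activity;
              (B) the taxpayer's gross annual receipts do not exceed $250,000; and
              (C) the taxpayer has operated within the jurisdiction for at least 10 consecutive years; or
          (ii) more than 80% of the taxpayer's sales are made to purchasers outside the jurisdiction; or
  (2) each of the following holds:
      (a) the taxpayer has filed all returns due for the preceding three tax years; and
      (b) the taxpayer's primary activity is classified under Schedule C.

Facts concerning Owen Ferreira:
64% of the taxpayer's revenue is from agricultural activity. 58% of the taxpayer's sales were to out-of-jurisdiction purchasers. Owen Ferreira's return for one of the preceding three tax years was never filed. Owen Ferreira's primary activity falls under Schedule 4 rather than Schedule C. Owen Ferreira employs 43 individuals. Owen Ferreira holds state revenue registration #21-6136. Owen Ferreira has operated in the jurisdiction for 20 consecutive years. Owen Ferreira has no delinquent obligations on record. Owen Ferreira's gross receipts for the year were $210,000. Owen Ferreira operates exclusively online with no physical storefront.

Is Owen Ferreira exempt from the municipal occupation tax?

Yes — exempt.

(i) ≤ 13 employees — fails.
(A) no delinquency — holds.
(B) state-registered — holds.
(C) not (has storefront) — holds.
(ii) = T AND T AND T = true.
So (a) is satisfied (F OR T).
(A) ≥60% agricultural — met.
(B) receipts ≤ $250,000 — satisfied.
(C) ≥ 10 yrs in jurisdiction — holds.
(i) = T AND T AND T = true.
(ii) >80% out-of-jur. sales — not met.
(b) = T OR F = true.
So (1) is satisfied (T AND T).
(a) returns current — fails.
(b) Schedule C activity — fails.
So (2) is not satisfied (F AND F).
Overall: T OR F → true.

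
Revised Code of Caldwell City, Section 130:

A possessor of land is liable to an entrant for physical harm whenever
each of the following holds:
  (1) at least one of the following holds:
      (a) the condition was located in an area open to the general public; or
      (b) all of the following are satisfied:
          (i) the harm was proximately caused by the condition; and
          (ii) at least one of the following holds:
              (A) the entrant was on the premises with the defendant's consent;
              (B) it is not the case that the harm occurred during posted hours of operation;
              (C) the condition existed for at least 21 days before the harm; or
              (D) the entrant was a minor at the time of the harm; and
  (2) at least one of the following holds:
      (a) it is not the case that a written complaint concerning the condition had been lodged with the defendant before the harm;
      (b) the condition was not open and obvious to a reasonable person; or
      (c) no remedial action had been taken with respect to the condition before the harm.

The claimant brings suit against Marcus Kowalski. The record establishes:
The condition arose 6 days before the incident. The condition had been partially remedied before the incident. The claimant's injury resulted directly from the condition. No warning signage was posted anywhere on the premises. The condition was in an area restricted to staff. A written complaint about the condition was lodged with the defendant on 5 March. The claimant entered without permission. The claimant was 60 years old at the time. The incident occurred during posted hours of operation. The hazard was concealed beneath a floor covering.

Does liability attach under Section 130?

No — not liable.

(a) public area — fails.
(i) proximate cause — holds.
(A) consent to enter — not satisfied.
(B) not (during posted hours) — not met.
(C) condition ≥21 days old — not satisfied.
(D) entrant a minor — not satisfied.
(ii) = F OR F OR F OR F = false.
So (b) is not satisfied (T AND F).
(1): F OR F → false.
(a) not (complaint lodged) — not met.
(b) not open/obvious — holds.
(c) no remedial action — fails.
(2): F OR T OR F → true.
Overall: F AND T → false.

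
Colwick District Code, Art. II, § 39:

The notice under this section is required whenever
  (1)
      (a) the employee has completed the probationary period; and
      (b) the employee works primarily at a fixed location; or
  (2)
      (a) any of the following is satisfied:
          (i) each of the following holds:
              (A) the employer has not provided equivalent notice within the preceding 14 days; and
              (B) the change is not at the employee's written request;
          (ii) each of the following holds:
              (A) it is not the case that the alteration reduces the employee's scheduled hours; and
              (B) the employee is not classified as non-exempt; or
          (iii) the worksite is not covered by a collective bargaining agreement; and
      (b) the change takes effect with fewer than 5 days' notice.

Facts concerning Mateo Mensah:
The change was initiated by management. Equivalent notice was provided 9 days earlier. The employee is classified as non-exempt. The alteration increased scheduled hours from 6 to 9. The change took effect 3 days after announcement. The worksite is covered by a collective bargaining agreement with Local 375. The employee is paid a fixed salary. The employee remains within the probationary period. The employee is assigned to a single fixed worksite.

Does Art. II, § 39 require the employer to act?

(a) past probation — fails.
(b) fixed location — holds.
(1) = F AND T = false.
(A) no recent notice — fails.
(B) not employee-requested — satisfied.
So (i) is not satisfied (F AND T).
(A) not (hours reduced) — satisfied.
(B) not (non-exempt) — fails.
So (ii) is not satisfied (T AND F).
(iii) no CBA — not met.
(a) = F OR F OR F = false.
(b) < 5 days' notice — holds.
So (2) is not satisfied (F AND T).
Overall = F OR F = false.

No — not required.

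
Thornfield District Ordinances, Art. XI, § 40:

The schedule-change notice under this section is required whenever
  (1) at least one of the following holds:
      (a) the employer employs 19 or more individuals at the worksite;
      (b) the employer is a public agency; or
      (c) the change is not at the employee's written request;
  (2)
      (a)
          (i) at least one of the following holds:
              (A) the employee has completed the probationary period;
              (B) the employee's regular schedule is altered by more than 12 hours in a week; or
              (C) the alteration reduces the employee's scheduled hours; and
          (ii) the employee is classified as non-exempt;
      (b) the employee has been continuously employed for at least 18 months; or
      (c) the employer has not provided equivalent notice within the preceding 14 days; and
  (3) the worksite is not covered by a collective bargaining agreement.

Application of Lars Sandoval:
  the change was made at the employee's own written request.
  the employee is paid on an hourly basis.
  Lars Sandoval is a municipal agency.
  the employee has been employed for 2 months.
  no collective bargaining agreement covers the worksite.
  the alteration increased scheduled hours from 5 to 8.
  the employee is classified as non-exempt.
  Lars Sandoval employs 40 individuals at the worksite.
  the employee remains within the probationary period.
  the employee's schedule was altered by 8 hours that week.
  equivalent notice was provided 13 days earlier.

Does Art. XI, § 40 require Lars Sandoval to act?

(a) ≥ 19 at site — met.
(b) public agency — met.
(c) not employee-requested — fails.
(1) = T OR T OR F = true.
(A) past probation — fails.
(B) schedule shift > 12h — fails.
(C) hours reduced — not satisfied.
(i) = F OR F OR F = false.
(ii) non-exempt — holds.
(a) = F AND T = false.
(b) tenure ≥ 18 mo. — not satisfied.
(c) no recent notice — not satisfied.
(2) = F OR F OR F = false.
(3) no CBA — holds.
Overall: T AND F AND T → false.

No — not required.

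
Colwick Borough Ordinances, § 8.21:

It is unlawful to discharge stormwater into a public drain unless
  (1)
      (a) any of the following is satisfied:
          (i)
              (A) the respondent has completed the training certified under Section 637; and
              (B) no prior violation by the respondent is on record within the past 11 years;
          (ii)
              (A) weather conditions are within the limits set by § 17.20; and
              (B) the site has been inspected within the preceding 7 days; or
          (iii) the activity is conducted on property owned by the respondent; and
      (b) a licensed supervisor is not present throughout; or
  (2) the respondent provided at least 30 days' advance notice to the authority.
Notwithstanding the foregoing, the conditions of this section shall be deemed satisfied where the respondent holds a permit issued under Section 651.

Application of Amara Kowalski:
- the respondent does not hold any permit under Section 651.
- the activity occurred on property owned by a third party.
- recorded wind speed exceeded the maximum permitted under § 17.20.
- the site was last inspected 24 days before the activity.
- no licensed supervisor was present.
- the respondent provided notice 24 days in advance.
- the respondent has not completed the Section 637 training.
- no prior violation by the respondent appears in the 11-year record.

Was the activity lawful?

No — unlawful.

(A) training certified — not met.
(B) no prior violation — holds.
(i): F AND T → false.
(A) weather ok — not satisfied.
(B) site inspected — not met.
(ii) = F AND F = false.
(iii) own property — not met.
(a): F OR F OR F → false.
(b) not (supervisor present) — met.
So (1) is not satisfied (F AND T).
(2) ≥30 days' notice — not satisfied.
So Overall is not satisfied (F OR F).
Exception (holds permit) — not satisfied.
Result: main false OR exception false → false.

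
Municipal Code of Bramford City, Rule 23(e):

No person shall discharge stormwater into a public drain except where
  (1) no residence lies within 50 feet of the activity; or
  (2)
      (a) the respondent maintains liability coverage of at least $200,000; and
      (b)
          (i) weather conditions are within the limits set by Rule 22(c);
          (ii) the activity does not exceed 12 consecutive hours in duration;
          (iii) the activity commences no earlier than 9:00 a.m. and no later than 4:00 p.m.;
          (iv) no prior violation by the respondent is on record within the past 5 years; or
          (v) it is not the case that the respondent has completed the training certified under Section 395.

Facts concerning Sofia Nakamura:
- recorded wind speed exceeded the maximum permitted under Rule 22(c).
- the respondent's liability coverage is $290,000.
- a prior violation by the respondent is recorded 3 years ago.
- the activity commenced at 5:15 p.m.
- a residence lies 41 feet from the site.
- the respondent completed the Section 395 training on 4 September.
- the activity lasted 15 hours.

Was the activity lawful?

No — unlawful.

(1) no residence in 50 ft — not satisfied.
(a) coverage ≥ $200,000 — holds.
(i) weather ok — not met.
(ii) ≤ 12 hrs duration — fails.
(iii) start within hours — fails.
(iv) no prior violation — not satisfied.
(v) not (training certified) — not satisfied.
(b) = F OR F OR F OR F OR F = false.
(2) = T AND F = false.
Overall = F OR F = false.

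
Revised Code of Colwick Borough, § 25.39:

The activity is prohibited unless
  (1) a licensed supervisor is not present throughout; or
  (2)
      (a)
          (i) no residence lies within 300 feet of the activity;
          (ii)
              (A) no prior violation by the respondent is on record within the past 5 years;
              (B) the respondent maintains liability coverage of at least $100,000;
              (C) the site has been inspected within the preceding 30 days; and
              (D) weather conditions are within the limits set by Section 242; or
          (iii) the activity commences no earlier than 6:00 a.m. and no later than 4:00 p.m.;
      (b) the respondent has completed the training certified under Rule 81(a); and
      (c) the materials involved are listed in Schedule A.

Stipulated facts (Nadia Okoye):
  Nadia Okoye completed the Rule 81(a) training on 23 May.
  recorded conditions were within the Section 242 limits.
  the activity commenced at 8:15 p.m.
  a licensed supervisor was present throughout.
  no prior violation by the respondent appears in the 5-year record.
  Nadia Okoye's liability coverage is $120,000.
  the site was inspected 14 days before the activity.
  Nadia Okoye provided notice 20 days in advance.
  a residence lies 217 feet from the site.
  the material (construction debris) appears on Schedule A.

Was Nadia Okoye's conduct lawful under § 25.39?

(1) not (supervisor present) — not satisfied.
(i) no residence in 300 ft — not met.
(A) no prior violation — holds.
(B) coverage ≥ $100,000 — satisfied.
(C) site inspected — met.
(D) weather ok — met.
(ii): T AND T AND T AND T → true.
(iii) start within hours — not satisfied.
(a): F OR T OR F → true.
(b) training certified — satisfied.
(c) Schedule A material — met.
(2) = T AND T AND T = true.
Overall: F OR T → true.

Yes — lawful.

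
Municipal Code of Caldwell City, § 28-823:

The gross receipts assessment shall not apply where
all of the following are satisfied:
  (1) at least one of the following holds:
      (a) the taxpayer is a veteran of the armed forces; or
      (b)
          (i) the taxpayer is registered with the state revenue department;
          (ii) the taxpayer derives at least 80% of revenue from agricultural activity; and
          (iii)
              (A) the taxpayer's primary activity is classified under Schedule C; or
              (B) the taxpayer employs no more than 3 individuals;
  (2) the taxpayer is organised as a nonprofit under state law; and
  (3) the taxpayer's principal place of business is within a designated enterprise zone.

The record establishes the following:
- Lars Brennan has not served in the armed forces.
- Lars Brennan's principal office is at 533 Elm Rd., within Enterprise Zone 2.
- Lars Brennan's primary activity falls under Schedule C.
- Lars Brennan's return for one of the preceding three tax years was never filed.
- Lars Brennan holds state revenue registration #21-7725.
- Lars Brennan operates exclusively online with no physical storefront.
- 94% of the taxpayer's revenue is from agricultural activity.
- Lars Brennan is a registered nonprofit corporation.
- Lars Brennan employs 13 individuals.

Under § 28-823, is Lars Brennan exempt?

Yes — exempt.

(a) veteran — not met.
(i) state-registered — holds.
(ii) ≥80% agricultural — holds.
(A) Schedule C activity — satisfied.
(B) ≤ 3 employees — not met.
(iii) = T OR F = true.
(b) = T AND T AND T = true.
(1): F OR T → true.
(2) nonprofit — met.
(3) in enterprise zone — satisfied.
So Overall is satisfied (T AND T AND T).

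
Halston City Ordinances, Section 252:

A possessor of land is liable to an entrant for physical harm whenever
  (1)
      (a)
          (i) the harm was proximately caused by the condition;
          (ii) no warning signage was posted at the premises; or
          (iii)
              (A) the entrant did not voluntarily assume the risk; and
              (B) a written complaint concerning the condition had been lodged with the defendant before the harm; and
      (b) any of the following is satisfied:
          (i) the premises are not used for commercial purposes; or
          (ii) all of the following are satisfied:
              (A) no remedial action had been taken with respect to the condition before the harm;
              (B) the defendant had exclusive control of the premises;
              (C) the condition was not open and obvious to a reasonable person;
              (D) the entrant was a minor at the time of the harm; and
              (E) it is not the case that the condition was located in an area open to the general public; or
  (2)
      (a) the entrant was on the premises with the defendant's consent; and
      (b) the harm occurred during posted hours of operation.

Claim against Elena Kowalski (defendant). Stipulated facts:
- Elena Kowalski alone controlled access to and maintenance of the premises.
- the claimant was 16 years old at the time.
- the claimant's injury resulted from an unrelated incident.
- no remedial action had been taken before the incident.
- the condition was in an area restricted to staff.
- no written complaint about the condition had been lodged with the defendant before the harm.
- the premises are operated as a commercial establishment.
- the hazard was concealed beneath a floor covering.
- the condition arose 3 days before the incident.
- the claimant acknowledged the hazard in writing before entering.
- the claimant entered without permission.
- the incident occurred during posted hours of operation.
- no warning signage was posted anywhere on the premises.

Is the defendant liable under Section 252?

(i) proximate cause — not met.
(ii) no signage posted — satisfied.
(A) no assumed risk — not satisfied.
(B) complaint lodged — not satisfied.
(iii) = F AND F = false.
(a): F OR T OR F → true.
(i) not (commercial use) — not met.
(A) no remedial action — met.
(B) exclusive control — satisfied.
(C) not open/obvious — holds.
(D) entrant a minor — met.
(E) not (public area) — met.
(ii): T AND T AND T AND T AND T → true.
So (b) is satisfied (F OR T).
(1): T AND T → true.
(a) consent to enter — fails.
(b) during posted hours — met.
(2): F AND T → false.
Overall: T OR F → true.

Yes — liable.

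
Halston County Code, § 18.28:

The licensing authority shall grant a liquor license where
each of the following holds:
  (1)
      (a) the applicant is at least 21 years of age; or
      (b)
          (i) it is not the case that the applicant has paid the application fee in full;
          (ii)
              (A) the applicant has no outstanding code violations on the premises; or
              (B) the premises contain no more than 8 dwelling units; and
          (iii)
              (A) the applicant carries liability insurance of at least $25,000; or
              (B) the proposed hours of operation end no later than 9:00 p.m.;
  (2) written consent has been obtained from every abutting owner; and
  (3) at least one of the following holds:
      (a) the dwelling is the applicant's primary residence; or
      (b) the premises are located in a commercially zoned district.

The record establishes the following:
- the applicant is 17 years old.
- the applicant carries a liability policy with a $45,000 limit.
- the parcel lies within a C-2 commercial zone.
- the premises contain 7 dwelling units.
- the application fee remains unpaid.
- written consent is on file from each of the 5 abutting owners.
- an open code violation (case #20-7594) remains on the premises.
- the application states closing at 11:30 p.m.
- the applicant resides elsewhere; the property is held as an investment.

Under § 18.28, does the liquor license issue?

(a) age ≥ 21 — not satisfied.
(i) not (fee paid) — met.
(A) no code violations — fails.
(B) ≤ 8 units — satisfied.
So (ii) is satisfied (F OR T).
(A) insurance ≥ $25,000 — satisfied.
(B) closes by 9 p.m. — not met.
(iii) = T OR F = true.
(b): T AND T AND T → true.
(1): F OR T → true.
(2) all abutters consent — holds.
(a) primary residence — not met.
(b) commercially zoned — satisfied.
(3) = F OR T = true.
Overall: T AND T AND T → true.

Yes — granted.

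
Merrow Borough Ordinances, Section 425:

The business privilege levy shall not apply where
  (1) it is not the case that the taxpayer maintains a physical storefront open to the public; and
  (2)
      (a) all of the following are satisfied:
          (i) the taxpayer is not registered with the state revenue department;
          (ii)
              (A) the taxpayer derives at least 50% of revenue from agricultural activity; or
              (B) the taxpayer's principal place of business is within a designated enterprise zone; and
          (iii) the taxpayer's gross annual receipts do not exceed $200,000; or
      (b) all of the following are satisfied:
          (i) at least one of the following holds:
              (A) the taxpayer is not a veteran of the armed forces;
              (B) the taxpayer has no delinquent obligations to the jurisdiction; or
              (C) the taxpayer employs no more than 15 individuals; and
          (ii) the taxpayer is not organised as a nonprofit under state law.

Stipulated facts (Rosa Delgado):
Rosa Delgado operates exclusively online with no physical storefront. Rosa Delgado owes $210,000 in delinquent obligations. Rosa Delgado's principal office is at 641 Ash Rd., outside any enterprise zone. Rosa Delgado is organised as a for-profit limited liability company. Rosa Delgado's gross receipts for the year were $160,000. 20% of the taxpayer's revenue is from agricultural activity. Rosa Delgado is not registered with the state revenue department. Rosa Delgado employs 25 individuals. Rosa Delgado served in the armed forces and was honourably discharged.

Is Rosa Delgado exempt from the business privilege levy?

(1) not (has storefront) — holds.
(i) not (state-registered) — satisfied.
(A) ≥50% agricultural — fails.
(B) in enterprise zone — fails.
So (ii) is not satisfied (F OR F).
(iii) receipts ≤ $200,000 — met.
(a): T AND F AND T → false.
(A) not (veteran) — fails.
(B) no delinquency — not satisfied.
(C) ≤ 15 employees — not satisfied.
(i): F OR F OR F → false.
(ii) not (nonprofit) — satisfied.
(b): F AND T → false.
So (2) is not satisfied (F OR F).
So Overall is not satisfied (T AND F).

No — not exempt.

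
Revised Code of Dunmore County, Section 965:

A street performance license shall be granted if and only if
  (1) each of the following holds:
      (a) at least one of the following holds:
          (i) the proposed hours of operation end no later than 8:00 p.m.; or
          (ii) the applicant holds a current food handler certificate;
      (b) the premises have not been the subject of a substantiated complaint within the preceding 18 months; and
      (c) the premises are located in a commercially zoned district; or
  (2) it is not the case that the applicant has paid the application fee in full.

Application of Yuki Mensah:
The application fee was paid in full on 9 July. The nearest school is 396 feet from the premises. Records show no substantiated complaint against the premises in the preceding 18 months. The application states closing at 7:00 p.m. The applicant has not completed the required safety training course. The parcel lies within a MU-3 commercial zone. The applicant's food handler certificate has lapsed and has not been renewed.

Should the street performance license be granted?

Yes — granted.

(i) closes by 8 p.m. — holds.
(ii) food handler cert. — not met.
(a): T OR F → true.
(b) no complaint in 18 mo. — met.
(c) commercially zoned — met.
(1) = T AND T AND T = true.
(2) not (fee paid) — not met.
Overall: T OR F → true.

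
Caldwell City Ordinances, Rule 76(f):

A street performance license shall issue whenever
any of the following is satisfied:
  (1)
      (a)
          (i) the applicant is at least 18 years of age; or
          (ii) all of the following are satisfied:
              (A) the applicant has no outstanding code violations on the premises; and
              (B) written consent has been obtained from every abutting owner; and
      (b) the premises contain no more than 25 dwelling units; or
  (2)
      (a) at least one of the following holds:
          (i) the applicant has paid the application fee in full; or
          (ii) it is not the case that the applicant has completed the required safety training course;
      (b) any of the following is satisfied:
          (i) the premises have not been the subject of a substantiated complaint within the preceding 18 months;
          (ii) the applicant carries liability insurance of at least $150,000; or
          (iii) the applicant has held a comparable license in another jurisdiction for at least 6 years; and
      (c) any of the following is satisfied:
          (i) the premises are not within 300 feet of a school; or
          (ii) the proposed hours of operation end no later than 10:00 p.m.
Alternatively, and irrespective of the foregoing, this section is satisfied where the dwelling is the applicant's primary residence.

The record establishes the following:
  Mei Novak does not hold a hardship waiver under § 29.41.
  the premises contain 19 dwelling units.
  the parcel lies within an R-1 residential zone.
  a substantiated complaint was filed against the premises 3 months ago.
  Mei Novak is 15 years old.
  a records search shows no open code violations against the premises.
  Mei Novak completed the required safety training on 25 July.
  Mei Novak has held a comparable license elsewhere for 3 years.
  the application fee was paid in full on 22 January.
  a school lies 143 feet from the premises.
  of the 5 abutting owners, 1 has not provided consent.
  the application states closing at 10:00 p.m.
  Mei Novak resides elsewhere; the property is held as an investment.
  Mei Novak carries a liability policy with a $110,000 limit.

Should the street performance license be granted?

No — denied.

(i) age ≥ 18 — fails.
(A) no code violations — holds.
(B) all abutters consent — not satisfied.
So (ii) is not satisfied (T AND F).
(a): F OR F → false.
(b) ≤ 25 units — satisfied.
(1) = F AND T = false.
(i) fee paid — satisfied.
(ii) not (safety training) — not satisfied.
(a): T OR F → true.
(i) no complaint in 18 mo. — not satisfied.
(ii) insurance ≥ $150,000 — not met.
(iii) prior license ≥ 6 yr — fails.
(b) = F OR F OR F = false.
(i) ≥300 ft from school — not met.
(ii) closes by 10 p.m. — satisfied.
(c) = F OR T = true.
So (2) is not satisfied (T AND F AND T).
Overall: F OR F → false.
Exception (primary residence) — not satisfied.
Result: main false OR exception false → false.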